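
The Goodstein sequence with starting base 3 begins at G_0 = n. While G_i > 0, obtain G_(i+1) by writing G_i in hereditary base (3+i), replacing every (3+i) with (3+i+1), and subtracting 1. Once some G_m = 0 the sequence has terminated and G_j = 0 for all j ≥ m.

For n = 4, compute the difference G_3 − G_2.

-1

base 3: 4 = 3 + 1; at 4: 4 + 1 = 5; next = 4
base 4: 4 = 4; at 5: 5 = 5; next = 4
base 5: 4 = 4; at 6: 4 = 4; next = 3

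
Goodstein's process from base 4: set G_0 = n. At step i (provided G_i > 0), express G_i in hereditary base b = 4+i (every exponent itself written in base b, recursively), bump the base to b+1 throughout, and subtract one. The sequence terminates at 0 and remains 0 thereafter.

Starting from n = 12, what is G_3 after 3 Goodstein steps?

base 4: 12 = 3·4; at 5: 3·5 = 15; next = 14
base 5: 14 = 2·5 + 4; at 6: 2·6 + 4 = 16; next = 15
base 6: 15 = 2·6 + 3; at 7: 2·7 + 3 = 17; next = 16
base 7: 16 = 2·7 + 2; at 8: 2·8 + 2 = 18; next = 17

16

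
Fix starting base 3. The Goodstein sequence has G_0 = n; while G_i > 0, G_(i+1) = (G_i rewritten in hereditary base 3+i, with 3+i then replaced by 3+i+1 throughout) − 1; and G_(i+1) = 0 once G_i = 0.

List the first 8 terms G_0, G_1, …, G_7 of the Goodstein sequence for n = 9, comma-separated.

9, 15, 17, 19, 21, 23, 24, 25

9 —HB3→ 3^2 —bump→ 4^2 = 16 —(−1)→ 15
15 —HB4→ 3·4 + 3 —bump→ 3·5 + 3 = 18 —(−1)→ 17
17 —HB5→ 3·5 + 2 —bump→ 3·6 + 2 = 20 —(−1)→ 19
19 —HB6→ 3·6 + 1 —bump→ 3·7 + 1 = 22 —(−1)→ 21
21 —HB7→ 3·7 —bump→ 3·8 = 24 —(−1)→ 23
23 —HB8→ 2·8 + 7 —bump→ 2·9 + 7 = 25 —(−1)→ 24
24 —HB9→ 2·9 + 6 —bump→ 2·10 + 6 = 26 —(−1)→ 25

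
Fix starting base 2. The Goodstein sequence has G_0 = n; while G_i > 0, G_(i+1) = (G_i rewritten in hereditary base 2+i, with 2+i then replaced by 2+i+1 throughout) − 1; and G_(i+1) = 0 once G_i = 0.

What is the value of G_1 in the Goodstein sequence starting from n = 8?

[0] 8 ≡ 2^(2 + 1) (base 2). Lift 3: 81. −1: 80.
[1] 80 ≡ 2·3^3 + 2·3^2 + 2·3 + 2 (base 3). Lift 4: 554. −1: 553.

80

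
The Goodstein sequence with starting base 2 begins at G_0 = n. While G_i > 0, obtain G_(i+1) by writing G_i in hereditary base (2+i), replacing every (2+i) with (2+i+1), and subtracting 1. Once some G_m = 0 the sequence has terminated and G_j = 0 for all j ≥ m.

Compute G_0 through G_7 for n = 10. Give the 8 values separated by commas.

10, 83, 1025, 15625, 279935, 4215754, 84073323, 1937434592

[0] 10 ≡ 2^(2 + 1) + 2 (base 2). Lift 3: 84. −1: 83.
[1] 83 ≡ 3^(3 + 1) + 2 (base 3). Lift 4: 1026. −1: 1025.
[2] 1025 ≡ 4^(4 + 1) + 1 (base 4). Lift 5: 15626. −1: 15625.
[3] 15625 ≡ 5^(5 + 1) (base 5). Lift 6: 279936. −1: 279935.
[4] 279935 ≡ 5·6^6 + 5·6^5 + 5·6^4 + 5·6^3 + 5·6^2 + 5·6 + 5 (base 6). Lift 7: 4215755. −1: 4215754.
[5] 4215754 ≡ 5·7^7 + 5·7^5 + 5·7^4 + 5·7^3 + 5·7^2 + 5·7 + 4 (base 7). Lift 8: 84073324. −1: 84073323.
[6] 84073323 ≡ 5·8^8 + 5·8^5 + 5·8^4 + 5·8^3 + 5·8^2 + 5·8 + 3 (base 8). Lift 9: 1937434593. −1: 1937434592.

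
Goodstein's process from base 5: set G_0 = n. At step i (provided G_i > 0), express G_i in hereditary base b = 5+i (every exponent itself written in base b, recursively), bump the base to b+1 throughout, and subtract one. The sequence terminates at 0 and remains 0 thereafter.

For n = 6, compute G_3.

5

6 —HB5→ 5 + 1 —bump→ 6 + 1 = 7 —(−1)→ 6
6 —HB6→ 6 —bump→ 7 = 7 —(−1)→ 6
6 —HB7→ 6 —bump→ 6 = 6 —(−1)→ 5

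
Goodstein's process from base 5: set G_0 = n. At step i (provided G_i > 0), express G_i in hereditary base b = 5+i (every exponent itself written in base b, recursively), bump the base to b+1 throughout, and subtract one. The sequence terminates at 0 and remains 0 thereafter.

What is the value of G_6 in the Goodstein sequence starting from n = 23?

G_0=23  [base 5] 4·5 + 3  →[5↦6]→  4·6 + 3 = 27  −1 ⇒ G_1=26
G_1=26  [base 6] 4·6 + 2  →[6↦7]→  4·7 + 2 = 30  −1 ⇒ G_2=29
G_2=29  [base 7] 4·7 + 1  →[7↦8]→  4·8 + 1 = 33  −1 ⇒ G_3=32
G_3=32  [base 8] 4·8  →[8↦9]→  4·9 = 36  −1 ⇒ G_4=35
G_4=35  [base 9] 3·9 + 8  →[9↦10]→  3·10 + 8 = 38  −1 ⇒ G_5=37
G_5=37  [base 10] 3·10 + 7  →[10↦11]→  3·11 + 7 = 40  −1 ⇒ G_6=39

39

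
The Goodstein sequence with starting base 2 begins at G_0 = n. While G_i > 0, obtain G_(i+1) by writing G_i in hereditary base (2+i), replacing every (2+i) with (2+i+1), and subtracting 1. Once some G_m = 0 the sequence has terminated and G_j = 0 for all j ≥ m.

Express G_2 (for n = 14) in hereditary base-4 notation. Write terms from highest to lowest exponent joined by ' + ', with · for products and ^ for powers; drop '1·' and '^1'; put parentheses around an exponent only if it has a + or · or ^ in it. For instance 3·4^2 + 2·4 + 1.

step 0: 14 = 2^(2 + 1) + 2^2 + 2; sub 3 for 2: 3^(3 + 1) + 3^3 + 3; = 111; G_1 = 111−1 = 110
step 1: 110 = 3^(3 + 1) + 3^3 + 2; sub 4 for 3: 4^(4 + 1) + 4^4 + 2; = 1282; G_2 = 1282−1 = 1281
step 2: 1281 = 4^(4 + 1) + 4^4 + 1; sub 5 for 4: 5^(5 + 1) + 5^5 + 1; = 18751; G_3 = 18751−1 = 18750

4^(4 + 1) + 4^4 + 1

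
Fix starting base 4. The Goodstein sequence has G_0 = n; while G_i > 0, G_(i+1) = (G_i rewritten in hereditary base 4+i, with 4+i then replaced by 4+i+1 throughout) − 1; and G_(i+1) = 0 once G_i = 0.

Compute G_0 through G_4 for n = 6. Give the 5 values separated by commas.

6, 6, 6, 6, 5

base 4: 6 = 4 + 2; at 5: 5 + 2 = 7; next = 6
base 5: 6 = 5 + 1; at 6: 6 + 1 = 7; next = 6
base 6: 6 = 6; at 7: 7 = 7; next = 6
base 7: 6 = 6; at 8: 6 = 6; next = 5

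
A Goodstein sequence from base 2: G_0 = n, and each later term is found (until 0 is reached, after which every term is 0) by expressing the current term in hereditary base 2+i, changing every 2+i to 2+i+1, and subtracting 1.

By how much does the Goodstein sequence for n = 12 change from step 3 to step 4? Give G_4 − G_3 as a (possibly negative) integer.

G_0 = 12. HB_2(12) = 2^(2 + 1) + 2^2. Bump = 108. G_1 = 107.
G_1 = 107. HB_3(107) = 3^(3 + 1) + 2·3^2 + 2·3 + 2. Bump = 1066. G_2 = 1065.
G_2 = 1065. HB_4(1065) = 4^(4 + 1) + 2·4^2 + 2·4 + 1. Bump = 15686. G_3 = 15685.
G_3 = 15685. HB_5(15685) = 5^(5 + 1) + 2·5^2 + 2·5. Bump = 280020. G_4 = 280019.

264334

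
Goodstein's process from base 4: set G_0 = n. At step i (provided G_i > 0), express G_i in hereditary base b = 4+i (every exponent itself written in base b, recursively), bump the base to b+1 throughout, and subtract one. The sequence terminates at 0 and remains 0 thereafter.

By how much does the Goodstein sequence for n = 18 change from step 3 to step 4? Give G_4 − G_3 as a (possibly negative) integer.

5

G_0=18  [base 4] 4^2 + 2  →[4↦5]→  5^2 + 2 = 27  −1 ⇒ G_1=26
G_1=26  [base 5] 5^2 + 1  →[5↦6]→  6^2 + 1 = 37  −1 ⇒ G_2=36
G_2=36  [base 6] 6^2  →[6↦7]→  7^2 = 49  −1 ⇒ G_3=48
G_3=48  [base 7] 6·7 + 6  →[7↦8]→  6·8 + 6 = 54  −1 ⇒ G_4=53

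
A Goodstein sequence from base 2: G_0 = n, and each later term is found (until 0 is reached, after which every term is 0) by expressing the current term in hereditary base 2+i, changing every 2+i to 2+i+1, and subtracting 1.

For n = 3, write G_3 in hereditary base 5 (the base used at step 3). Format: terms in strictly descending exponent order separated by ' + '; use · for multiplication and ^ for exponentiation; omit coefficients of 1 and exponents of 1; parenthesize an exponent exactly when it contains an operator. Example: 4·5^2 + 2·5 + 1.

G_0=3  [base 2] 2 + 1  →[2↦3]→  3 + 1 = 4  −1 ⇒ G_1=3
G_1=3  [base 3] 3  →[3↦4]→  4 = 4  −1 ⇒ G_2=3
G_2=3  [base 4] 3  →[4↦5]→  3 = 3  −1 ⇒ G_3=2
G_3=2  [base 5] 2  →[5↦6]→  2 = 2  −1 ⇒ G_4=1

2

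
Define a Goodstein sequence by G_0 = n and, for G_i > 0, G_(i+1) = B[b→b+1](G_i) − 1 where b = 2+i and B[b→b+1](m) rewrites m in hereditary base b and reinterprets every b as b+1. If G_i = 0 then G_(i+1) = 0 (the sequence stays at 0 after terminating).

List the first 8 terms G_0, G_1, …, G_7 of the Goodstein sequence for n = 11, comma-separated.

11, 84, 1027, 15627, 279937, 5764801, 134217727, 2749609302

[0] 11 ≡ 2^(2 + 1) + 2 + 1 (base 2). Lift 3: 85. −1: 84.
[1] 84 ≡ 3^(3 + 1) + 3 (base 3). Lift 4: 1028. −1: 1027.
[2] 1027 ≡ 4^(4 + 1) + 3 (base 4). Lift 5: 15628. −1: 15627.
[3] 15627 ≡ 5^(5 + 1) + 2 (base 5). Lift 6: 279938. −1: 279937.
[4] 279937 ≡ 6^(6 + 1) + 1 (base 6). Lift 7: 5764802. −1: 5764801.
[5] 5764801 ≡ 7^(7 + 1) (base 7). Lift 8: 134217728. −1: 134217727.
[6] 134217727 ≡ 7·8^8 + 7·8^7 + 7·8^6 + 7·8^5 + 7·8^4 + 7·8^3 + 7·8^2 + 7·8 + 7 (base 8). Lift 9: 2749609303. −1: 2749609302.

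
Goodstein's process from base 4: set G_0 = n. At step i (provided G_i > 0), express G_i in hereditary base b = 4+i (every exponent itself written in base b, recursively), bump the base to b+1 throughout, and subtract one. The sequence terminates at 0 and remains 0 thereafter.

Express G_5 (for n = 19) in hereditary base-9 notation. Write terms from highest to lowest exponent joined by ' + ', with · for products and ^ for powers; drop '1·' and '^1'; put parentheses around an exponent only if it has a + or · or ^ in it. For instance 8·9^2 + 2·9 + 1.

7·9 + 6

G_0 = 19. HB_4(19) = 4^2 + 3. Bump = 28. G_1 = 27.
G_1 = 27. HB_5(27) = 5^2 + 2. Bump = 38. G_2 = 37.
G_2 = 37. HB_6(37) = 6^2 + 1. Bump = 50. G_3 = 49.
G_3 = 49. HB_7(49) = 7^2. Bump = 64. G_4 = 63.
G_4 = 63. HB_8(63) = 7·8 + 7. Bump = 70. G_5 = 69.
G_5 = 69. HB_9(69) = 7·9 + 6. Bump = 76. G_6 = 75.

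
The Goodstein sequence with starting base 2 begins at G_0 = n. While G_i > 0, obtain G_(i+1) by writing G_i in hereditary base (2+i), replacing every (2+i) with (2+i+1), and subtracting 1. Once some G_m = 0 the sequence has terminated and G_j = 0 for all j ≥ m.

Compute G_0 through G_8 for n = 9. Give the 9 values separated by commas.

base 2: 9 = 2^(2 + 1) + 1; at 3: 3^(3 + 1) + 1 = 82; next = 81
base 3: 81 = 3^(3 + 1); at 4: 4^(4 + 1) = 1024; next = 1023
base 4: 1023 = 3·4^4 + 3·4^3 + 3·4^2 + 3·4 + 3; at 5: 3·5^5 + 3·5^3 + 3·5^2 + 3·5 + 3 = 9843; next = 9842
base 5: 9842 = 3·5^5 + 3·5^3 + 3·5^2 + 3·5 + 2; at 6: 3·6^6 + 3·6^3 + 3·6^2 + 3·6 + 2 = 140744; next = 140743
base 6: 140743 = 3·6^6 + 3·6^3 + 3·6^2 + 3·6 + 1; at 7: 3·7^7 + 3·7^3 + 3·7^2 + 3·7 + 1 = 2471827; next = 2471826
base 7: 2471826 = 3·7^7 + 3·7^3 + 3·7^2 + 3·7; at 8: 3·8^8 + 3·8^3 + 3·8^2 + 3·8 = 50333400; next = 50333399
base 8: 50333399 = 3·8^8 + 3·8^3 + 3·8^2 + 2·8 + 7; at 9: 3·9^9 + 3·9^3 + 3·9^2 + 2·9 + 7 = 1162263922; next = 1162263921
base 9: 1162263921 = 3·9^9 + 3·9^3 + 3·9^2 + 2·9 + 6; at 10: 3·10^10 + 3·10^3 + 3·10^2 + 2·10 + 6 = 30000003326; next = 30000003325

9, 81, 1023, 9842, 140743, 2471826, 50333399, 1162263921, 30000003325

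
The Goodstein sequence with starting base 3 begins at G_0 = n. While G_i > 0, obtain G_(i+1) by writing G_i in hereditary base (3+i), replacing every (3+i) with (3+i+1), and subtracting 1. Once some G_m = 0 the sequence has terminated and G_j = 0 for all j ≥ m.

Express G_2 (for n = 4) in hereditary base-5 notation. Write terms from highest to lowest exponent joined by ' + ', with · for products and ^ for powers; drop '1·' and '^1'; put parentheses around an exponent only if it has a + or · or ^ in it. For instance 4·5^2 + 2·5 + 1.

4

(0) 4|_3 = 3 + 1 ↦ 4 + 1|_4 = 5 ⇒ 4
(1) 4|_4 = 4 ↦ 5|_5 = 5 ⇒ 4
(2) 4|_5 = 4 ↦ 4|_6 = 4 ⇒ 3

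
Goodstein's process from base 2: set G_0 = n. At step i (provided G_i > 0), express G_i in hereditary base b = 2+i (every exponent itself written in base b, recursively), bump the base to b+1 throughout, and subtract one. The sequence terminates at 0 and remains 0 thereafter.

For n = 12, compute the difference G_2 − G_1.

958

[0] 12 ≡ 2^(2 + 1) + 2^2 (base 2). Lift 3: 108. −1: 107.
[1] 107 ≡ 3^(3 + 1) + 2·3^2 + 2·3 + 2 (base 3). Lift 4: 1066. −1: 1065.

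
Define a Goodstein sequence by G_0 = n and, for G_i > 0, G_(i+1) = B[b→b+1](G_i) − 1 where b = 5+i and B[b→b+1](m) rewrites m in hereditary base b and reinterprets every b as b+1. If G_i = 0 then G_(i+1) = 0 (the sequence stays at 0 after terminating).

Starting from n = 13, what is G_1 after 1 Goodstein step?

14

i=0: 13 = 2·5 + 3 (b=5); 5→6: 2·6 + 3 = 15; 15−1 = 14
i=1: 14 = 2·6 + 2 (b=6); 6→7: 2·7 + 2 = 16; 16−1 = 15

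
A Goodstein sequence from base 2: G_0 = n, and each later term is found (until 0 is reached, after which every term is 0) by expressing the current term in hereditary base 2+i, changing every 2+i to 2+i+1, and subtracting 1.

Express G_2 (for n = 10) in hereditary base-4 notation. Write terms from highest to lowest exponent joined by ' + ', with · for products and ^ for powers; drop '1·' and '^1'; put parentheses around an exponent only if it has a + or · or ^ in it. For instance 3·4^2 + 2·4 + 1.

4^(4 + 1) + 1

base 2: 10 = 2^(2 + 1) + 2; at 3: 3^(3 + 1) + 3 = 84; next = 83
base 3: 83 = 3^(3 + 1) + 2; at 4: 4^(4 + 1) + 2 = 1026; next = 1025
base 4: 1025 = 4^(4 + 1) + 1; at 5: 5^(5 + 1) + 1 = 15626; next = 15625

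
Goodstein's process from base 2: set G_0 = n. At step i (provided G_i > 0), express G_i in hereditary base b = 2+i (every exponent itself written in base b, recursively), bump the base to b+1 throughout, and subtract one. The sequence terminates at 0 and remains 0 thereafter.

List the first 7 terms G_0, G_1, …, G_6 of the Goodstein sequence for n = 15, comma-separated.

15, 111, 1283, 18752, 326593, 6588344, 150994943

G_0=15  [base 2] 2^(2 + 1) + 2^2 + 2 + 1  →[2↦3]→  3^(3 + 1) + 3^3 + 3 + 1 = 112  −1 ⇒ G_1=111
G_1=111  [base 3] 3^(3 + 1) + 3^3 + 3  →[3↦4]→  4^(4 + 1) + 4^4 + 4 = 1284  −1 ⇒ G_2=1283
G_2=1283  [base 4] 4^(4 + 1) + 4^4 + 3  →[4↦5]→  5^(5 + 1) + 5^5 + 3 = 18753  −1 ⇒ G_3=18752
G_3=18752  [base 5] 5^(5 + 1) + 5^5 + 2  →[5↦6]→  6^(6 + 1) + 6^6 + 2 = 326594  −1 ⇒ G_4=326593
G_4=326593  [base 6] 6^(6 + 1) + 6^6 + 1  →[6↦7]→  7^(7 + 1) + 7^7 + 1 = 6588345  −1 ⇒ G_5=6588344
G_5=6588344  [base 7] 7^(7 + 1) + 7^7  →[7↦8]→  8^(8 + 1) + 8^8 = 150994944  −1 ⇒ G_6=150994943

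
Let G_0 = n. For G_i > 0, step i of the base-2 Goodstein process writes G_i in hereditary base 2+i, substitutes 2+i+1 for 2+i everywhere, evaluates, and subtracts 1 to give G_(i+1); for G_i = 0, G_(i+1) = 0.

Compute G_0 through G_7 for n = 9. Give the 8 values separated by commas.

9, 81, 1023, 9842, 140743, 2471826, 50333399, 1162263921

base 2: 9 = 2^(2 + 1) + 1; at 3: 3^(3 + 1) + 1 = 82; next = 81
base 3: 81 = 3^(3 + 1); at 4: 4^(4 + 1) = 1024; next = 1023
base 4: 1023 = 3·4^4 + 3·4^3 + 3·4^2 + 3·4 + 3; at 5: 3·5^5 + 3·5^3 + 3·5^2 + 3·5 + 3 = 9843; next = 9842
base 5: 9842 = 3·5^5 + 3·5^3 + 3·5^2 + 3·5 + 2; at 6: 3·6^6 + 3·6^3 + 3·6^2 + 3·6 + 2 = 140744; next = 140743
base 6: 140743 = 3·6^6 + 3·6^3 + 3·6^2 + 3·6 + 1; at 7: 3·7^7 + 3·7^3 + 3·7^2 + 3·7 + 1 = 2471827; next = 2471826
base 7: 2471826 = 3·7^7 + 3·7^3 + 3·7^2 + 3·7; at 8: 3·8^8 + 3·8^3 + 3·8^2 + 3·8 = 50333400; next = 50333399
base 8: 50333399 = 3·8^8 + 3·8^3 + 3·8^2 + 2·8 + 7; at 9: 3·9^9 + 3·9^3 + 3·9^2 + 2·9 + 7 = 1162263922; next = 1162263921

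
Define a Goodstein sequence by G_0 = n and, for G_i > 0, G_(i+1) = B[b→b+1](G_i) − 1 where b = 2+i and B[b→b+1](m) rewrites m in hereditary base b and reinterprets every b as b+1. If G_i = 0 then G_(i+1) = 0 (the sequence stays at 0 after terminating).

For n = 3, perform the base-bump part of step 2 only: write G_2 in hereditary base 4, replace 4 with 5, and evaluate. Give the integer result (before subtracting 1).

G_0=3  [base 2] 2 + 1  →[2↦3]→  3 + 1 = 4  −1 ⇒ G_1=3
G_1=3  [base 3] 3  →[3↦4]→  4 = 4  −1 ⇒ G_2=3
G_2=3  [base 4] 3  →[4↦5]→  3 = 3  −1 ⇒ G_3=2

3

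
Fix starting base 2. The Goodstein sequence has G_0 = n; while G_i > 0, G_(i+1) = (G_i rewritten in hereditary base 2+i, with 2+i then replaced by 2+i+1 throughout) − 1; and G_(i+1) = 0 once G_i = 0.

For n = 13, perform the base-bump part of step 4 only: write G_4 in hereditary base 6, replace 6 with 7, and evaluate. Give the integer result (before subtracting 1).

5765999

step 0: 13 = 2^(2 + 1) + 2^2 + 1; sub 3 for 2: 3^(3 + 1) + 3^3 + 1; = 109; G_1 = 109−1 = 108
step 1: 108 = 3^(3 + 1) + 3^3; sub 4 for 3: 4^(4 + 1) + 4^4; = 1280; G_2 = 1280−1 = 1279
step 2: 1279 = 4^(4 + 1) + 3·4^3 + 3·4^2 + 3·4 + 3; sub 5 for 4: 5^(5 + 1) + 3·5^3 + 3·5^2 + 3·5 + 3; = 16093; G_3 = 16093−1 = 16092
step 3: 16092 = 5^(5 + 1) + 3·5^3 + 3·5^2 + 3·5 + 2; sub 6 for 5: 6^(6 + 1) + 3·6^3 + 3·6^2 + 3·6 + 2; = 280712; G_4 = 280712−1 = 280711
step 4: 280711 = 6^(6 + 1) + 3·6^3 + 3·6^2 + 3·6 + 1; sub 7 for 6: 7^(7 + 1) + 3·7^3 + 3·7^2 + 3·7 + 1; = 5765999; G_5 = 5765999−1 = 5765998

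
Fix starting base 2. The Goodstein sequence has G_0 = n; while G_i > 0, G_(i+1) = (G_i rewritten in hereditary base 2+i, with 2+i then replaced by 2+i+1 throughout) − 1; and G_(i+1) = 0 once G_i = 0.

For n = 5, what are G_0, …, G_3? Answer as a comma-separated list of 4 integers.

5, 27, 255, 467

G_0=5  [base 2] 2^2 + 1  →[2↦3]→  3^3 + 1 = 28  −1 ⇒ G_1=27
G_1=27  [base 3] 3^3  →[3↦4]→  4^4 = 256  −1 ⇒ G_2=255
G_2=255  [base 4] 3·4^3 + 3·4^2 + 3·4 + 3  →[4↦5]→  3·5^3 + 3·5^2 + 3·5 + 3 = 468  −1 ⇒ G_3=467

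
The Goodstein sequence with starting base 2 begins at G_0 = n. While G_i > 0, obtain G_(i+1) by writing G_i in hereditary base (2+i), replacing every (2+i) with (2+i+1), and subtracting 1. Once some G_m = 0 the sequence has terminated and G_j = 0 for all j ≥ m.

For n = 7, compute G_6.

16777215

i=0: 7 = 2^2 + 2 + 1 (b=2); 2→3: 3^3 + 3 + 1 = 31; 31−1 = 30
i=1: 30 = 3^3 + 3 (b=3); 3→4: 4^4 + 4 = 260; 260−1 = 259
i=2: 259 = 4^4 + 3 (b=4); 4→5: 5^5 + 3 = 3128; 3128−1 = 3127
i=3: 3127 = 5^5 + 2 (b=5); 5→6: 6^6 + 2 = 46658; 46658−1 = 46657
i=4: 46657 = 6^6 + 1 (b=6); 6→7: 7^7 + 1 = 823544; 823544−1 = 823543
i=5: 823543 = 7^7 (b=7); 7→8: 8^8 = 16777216; 16777216−1 = 16777215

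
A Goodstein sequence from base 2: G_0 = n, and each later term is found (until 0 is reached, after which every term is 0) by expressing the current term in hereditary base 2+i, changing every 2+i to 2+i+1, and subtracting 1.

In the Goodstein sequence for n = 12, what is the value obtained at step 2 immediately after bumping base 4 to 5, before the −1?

G_0 = 12. HB_2(12) = 2^(2 + 1) + 2^2. Bump = 108. G_1 = 107.
G_1 = 107. HB_3(107) = 3^(3 + 1) + 2·3^2 + 2·3 + 2. Bump = 1066. G_2 = 1065.
G_2 = 1065. HB_4(1065) = 4^(4 + 1) + 2·4^2 + 2·4 + 1. Bump = 15686. G_3 = 15685.

15686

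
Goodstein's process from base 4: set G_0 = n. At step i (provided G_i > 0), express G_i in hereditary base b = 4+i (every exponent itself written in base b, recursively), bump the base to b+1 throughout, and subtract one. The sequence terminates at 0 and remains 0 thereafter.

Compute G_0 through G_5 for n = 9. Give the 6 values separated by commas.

9, 10, 11, 11, 11, 11

G_0 = 9. HB_4(9) = 2·4 + 1. Bump = 11. G_1 = 10.
G_1 = 10. HB_5(10) = 2·5. Bump = 12. G_2 = 11.
G_2 = 11. HB_6(11) = 6 + 5. Bump = 12. G_3 = 11.
G_3 = 11. HB_7(11) = 7 + 4. Bump = 12. G_4 = 11.
G_4 = 11. HB_8(11) = 8 + 3. Bump = 12. G_5 = 11.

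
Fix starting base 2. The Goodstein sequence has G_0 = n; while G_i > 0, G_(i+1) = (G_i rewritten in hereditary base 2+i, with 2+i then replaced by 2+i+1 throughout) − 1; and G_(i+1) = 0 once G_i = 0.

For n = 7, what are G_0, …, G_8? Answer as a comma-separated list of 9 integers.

7, 30, 259, 3127, 46657, 823543, 16777215, 37665879, 77777775

i=0: 7 = 2^2 + 2 + 1 (b=2); 2→3: 3^3 + 3 + 1 = 31; 31−1 = 30
i=1: 30 = 3^3 + 3 (b=3); 3→4: 4^4 + 4 = 260; 260−1 = 259
i=2: 259 = 4^4 + 3 (b=4); 4→5: 5^5 + 3 = 3128; 3128−1 = 3127
i=3: 3127 = 5^5 + 2 (b=5); 5→6: 6^6 + 2 = 46658; 46658−1 = 46657
i=4: 46657 = 6^6 + 1 (b=6); 6→7: 7^7 + 1 = 823544; 823544−1 = 823543
i=5: 823543 = 7^7 (b=7); 7→8: 8^8 = 16777216; 16777216−1 = 16777215
i=6: 16777215 = 7·8^7 + 7·8^6 + 7·8^5 + 7·8^4 + 7·8^3 + 7·8^2 + 7·8 + 7 (b=8); 8→9: 7·9^7 + 7·9^6 + 7·9^5 + 7·9^4 + 7·9^3 + 7·9^2 + 7·9 + 7 = 37665880; 37665880−1 = 37665879
i=7: 37665879 = 7·9^7 + 7·9^6 + 7·9^5 + 7·9^4 + 7·9^3 + 7·9^2 + 7·9 + 6 (b=9); 9→10: 7·10^7 + 7·10^6 + 7·10^5 + 7·10^4 + 7·10^3 + 7·10^2 + 7·10 + 6 = 77777776; 77777776−1 = 77777775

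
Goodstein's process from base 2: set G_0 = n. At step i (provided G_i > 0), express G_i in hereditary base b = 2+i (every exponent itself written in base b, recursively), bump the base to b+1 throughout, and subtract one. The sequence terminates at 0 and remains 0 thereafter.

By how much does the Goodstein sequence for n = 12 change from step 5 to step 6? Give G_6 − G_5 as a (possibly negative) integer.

128452957

(0) 12|_2 = 2^(2 + 1) + 2^2 ↦ 3^(3 + 1) + 3^3|_3 = 108 ⇒ 107
(1) 107|_3 = 3^(3 + 1) + 2·3^2 + 2·3 + 2 ↦ 4^(4 + 1) + 2·4^2 + 2·4 + 2|_4 = 1066 ⇒ 1065
(2) 1065|_4 = 4^(4 + 1) + 2·4^2 + 2·4 + 1 ↦ 5^(5 + 1) + 2·5^2 + 2·5 + 1|_5 = 15686 ⇒ 15685
(3) 15685|_5 = 5^(5 + 1) + 2·5^2 + 2·5 ↦ 6^(6 + 1) + 2·6^2 + 2·6|_6 = 280020 ⇒ 280019
(4) 280019|_6 = 6^(6 + 1) + 2·6^2 + 6 + 5 ↦ 7^(7 + 1) + 2·7^2 + 7 + 5|_7 = 5764911 ⇒ 5764910
(5) 5764910|_7 = 7^(7 + 1) + 2·7^2 + 7 + 4 ↦ 8^(8 + 1) + 2·8^2 + 8 + 4|_8 = 134217868 ⇒ 134217867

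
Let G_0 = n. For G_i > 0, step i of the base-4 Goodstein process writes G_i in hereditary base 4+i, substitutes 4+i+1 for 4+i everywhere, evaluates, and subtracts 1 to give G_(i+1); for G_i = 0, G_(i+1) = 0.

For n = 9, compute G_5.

i=0: 9 = 2·4 + 1 (b=4); 4→5: 2·5 + 1 = 11; 11−1 = 10
i=1: 10 = 2·5 (b=5); 5→6: 2·6 = 12; 12−1 = 11
i=2: 11 = 6 + 5 (b=6); 6→7: 7 + 5 = 12; 12−1 = 11
i=3: 11 = 7 + 4 (b=7); 7→8: 8 + 4 = 12; 12−1 = 11
i=4: 11 = 8 + 3 (b=8); 8→9: 9 + 3 = 12; 12−1 = 11
i=5: 11 = 9 + 2 (b=9); 9→10: 10 + 2 = 12; 12−1 = 11

11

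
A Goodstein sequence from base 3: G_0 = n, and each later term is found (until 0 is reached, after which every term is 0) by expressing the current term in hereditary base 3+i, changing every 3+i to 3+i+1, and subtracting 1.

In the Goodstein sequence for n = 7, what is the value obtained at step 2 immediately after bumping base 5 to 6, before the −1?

G_0=7  [base 3] 2·3 + 1  →[3↦4]→  2·4 + 1 = 9  −1 ⇒ G_1=8
G_1=8  [base 4] 2·4  →[4↦5]→  2·5 = 10  −1 ⇒ G_2=9
G_2=9  [base 5] 5 + 4  →[5↦6]→  6 + 4 = 10  −1 ⇒ G_3=9

10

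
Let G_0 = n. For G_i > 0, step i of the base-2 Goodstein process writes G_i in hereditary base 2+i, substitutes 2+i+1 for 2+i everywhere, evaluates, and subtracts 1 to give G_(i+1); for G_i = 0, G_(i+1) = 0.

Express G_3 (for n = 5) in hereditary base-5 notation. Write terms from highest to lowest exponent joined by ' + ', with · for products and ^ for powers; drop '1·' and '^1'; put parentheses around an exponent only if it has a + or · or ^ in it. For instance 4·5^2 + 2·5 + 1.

3·5^3 + 3·5^2 + 3·5 + 2

i=0: 5 = 2^2 + 1 (b=2); 2→3: 3^3 + 1 = 28; 28−1 = 27
i=1: 27 = 3^3 (b=3); 3→4: 4^4 = 256; 256−1 = 255
i=2: 255 = 3·4^3 + 3·4^2 + 3·4 + 3 (b=4); 4→5: 3·5^3 + 3·5^2 + 3·5 + 3 = 468; 468−1 = 467
i=3: 467 = 3·5^3 + 3·5^2 + 3·5 + 2 (b=5); 5→6: 3·6^3 + 3·6^2 + 3·6 + 2 = 776; 776−1 = 775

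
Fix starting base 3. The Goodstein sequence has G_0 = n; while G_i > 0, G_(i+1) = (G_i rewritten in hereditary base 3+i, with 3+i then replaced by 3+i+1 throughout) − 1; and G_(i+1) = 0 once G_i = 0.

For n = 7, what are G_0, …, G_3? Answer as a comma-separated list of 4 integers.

7, 8, 9, 9

G_0 = 7. HB_3(7) = 2·3 + 1. Bump = 9. G_1 = 8.
G_1 = 8. HB_4(8) = 2·4. Bump = 10. G_2 = 9.
G_2 = 9. HB_5(9) = 5 + 4. Bump = 10. G_3 = 9.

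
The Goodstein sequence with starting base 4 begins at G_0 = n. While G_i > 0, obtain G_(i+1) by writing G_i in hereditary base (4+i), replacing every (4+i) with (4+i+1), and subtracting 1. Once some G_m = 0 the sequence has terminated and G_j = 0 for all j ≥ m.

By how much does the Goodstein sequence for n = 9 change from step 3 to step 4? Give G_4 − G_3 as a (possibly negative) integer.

0

9 —HB4→ 2·4 + 1 —bump→ 2·5 + 1 = 11 —(−1)→ 10
10 —HB5→ 2·5 —bump→ 2·6 = 12 —(−1)→ 11
11 —HB6→ 6 + 5 —bump→ 7 + 5 = 12 —(−1)→ 11
11 —HB7→ 7 + 4 —bump→ 8 + 4 = 12 —(−1)→ 11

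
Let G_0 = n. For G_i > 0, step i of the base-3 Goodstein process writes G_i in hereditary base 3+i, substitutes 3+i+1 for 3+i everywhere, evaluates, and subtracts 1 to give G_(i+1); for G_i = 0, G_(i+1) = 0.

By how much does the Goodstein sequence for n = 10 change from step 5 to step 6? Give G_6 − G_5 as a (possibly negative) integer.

[0] 10 ≡ 3^2 + 1 (base 3). Lift 4: 17. −1: 16.
[1] 16 ≡ 4^2 (base 4). Lift 5: 25. −1: 24.
[2] 24 ≡ 4·5 + 4 (base 5). Lift 6: 28. −1: 27.
[3] 27 ≡ 4·6 + 3 (base 6). Lift 7: 31. −1: 30.
[4] 30 ≡ 4·7 + 2 (base 7). Lift 8: 34. −1: 33.
[5] 33 ≡ 4·8 + 1 (base 8). Lift 9: 37. −1: 36.

3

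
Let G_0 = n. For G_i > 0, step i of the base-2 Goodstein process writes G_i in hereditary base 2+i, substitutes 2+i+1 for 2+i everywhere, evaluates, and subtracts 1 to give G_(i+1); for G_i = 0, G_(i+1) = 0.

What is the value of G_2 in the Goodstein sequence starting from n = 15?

(0) 15|_2 = 2^(2 + 1) + 2^2 + 2 + 1 ↦ 3^(3 + 1) + 3^3 + 3 + 1|_3 = 112 ⇒ 111
(1) 111|_3 = 3^(3 + 1) + 3^3 + 3 ↦ 4^(4 + 1) + 4^4 + 4|_4 = 1284 ⇒ 1283
(2) 1283|_4 = 4^(4 + 1) + 4^4 + 3 ↦ 5^(5 + 1) + 5^5 + 3|_5 = 18753 ⇒ 18752

1283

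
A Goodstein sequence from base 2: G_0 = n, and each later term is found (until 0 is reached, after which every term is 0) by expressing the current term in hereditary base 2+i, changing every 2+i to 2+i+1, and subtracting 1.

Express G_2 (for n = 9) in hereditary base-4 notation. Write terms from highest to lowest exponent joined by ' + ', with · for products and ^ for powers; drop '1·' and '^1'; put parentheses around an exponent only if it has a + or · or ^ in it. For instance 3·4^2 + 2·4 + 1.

3·4^4 + 3·4^3 + 3·4^2 + 3·4 + 3

G_0 = 9. HB_2(9) = 2^(2 + 1) + 1. Bump = 82. G_1 = 81.
G_1 = 81. HB_3(81) = 3^(3 + 1). Bump = 1024. G_2 = 1023.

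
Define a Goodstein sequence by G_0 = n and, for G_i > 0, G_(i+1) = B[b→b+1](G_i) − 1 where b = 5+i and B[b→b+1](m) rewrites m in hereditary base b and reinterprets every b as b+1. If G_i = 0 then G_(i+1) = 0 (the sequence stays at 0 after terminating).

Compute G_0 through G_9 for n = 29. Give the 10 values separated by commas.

29, 39, 51, 65, 81, 99, 107, 115, 123, 131

base 5: 29 = 5^2 + 4; at 6: 6^2 + 4 = 40; next = 39
base 6: 39 = 6^2 + 3; at 7: 7^2 + 3 = 52; next = 51
base 7: 51 = 7^2 + 2; at 8: 8^2 + 2 = 66; next = 65
base 8: 65 = 8^2 + 1; at 9: 9^2 + 1 = 82; next = 81
base 9: 81 = 9^2; at 10: 10^2 = 100; next = 99
base 10: 99 = 9·10 + 9; at 11: 9·11 + 9 = 108; next = 107
base 11: 107 = 9·11 + 8; at 12: 9·12 + 8 = 116; next = 115
base 12: 115 = 9·12 + 7; at 13: 9·13 + 7 = 124; next = 123
base 13: 123 = 9·13 + 6; at 14: 9·14 + 6 = 132; next = 131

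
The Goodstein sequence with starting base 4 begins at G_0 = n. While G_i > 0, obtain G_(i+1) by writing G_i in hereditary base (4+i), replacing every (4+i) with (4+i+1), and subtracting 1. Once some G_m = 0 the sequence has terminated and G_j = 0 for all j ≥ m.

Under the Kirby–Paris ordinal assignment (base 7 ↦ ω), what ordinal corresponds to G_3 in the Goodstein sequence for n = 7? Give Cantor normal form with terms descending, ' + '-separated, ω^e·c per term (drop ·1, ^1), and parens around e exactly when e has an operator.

ω

7 —HB4→ 4 + 3 —bump→ 5 + 3 = 8 —(−1)→ 7
7 —HB5→ 5 + 2 —bump→ 6 + 2 = 8 —(−1)→ 7
7 —HB6→ 6 + 1 —bump→ 7 + 1 = 8 —(−1)→ 7
7 —HB7→ 7 —bump→ 8 = 8 —(−1)→ 7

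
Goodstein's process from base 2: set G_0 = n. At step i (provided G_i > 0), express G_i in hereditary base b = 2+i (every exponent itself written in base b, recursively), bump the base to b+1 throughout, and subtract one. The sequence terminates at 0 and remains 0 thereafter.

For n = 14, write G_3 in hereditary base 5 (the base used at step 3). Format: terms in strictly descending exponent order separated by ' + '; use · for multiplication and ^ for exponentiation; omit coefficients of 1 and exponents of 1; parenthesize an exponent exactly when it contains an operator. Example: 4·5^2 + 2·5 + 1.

i=0: 14 = 2^(2 + 1) + 2^2 + 2 (b=2); 2→3: 3^(3 + 1) + 3^3 + 3 = 111; 111−1 = 110
i=1: 110 = 3^(3 + 1) + 3^3 + 2 (b=3); 3→4: 4^(4 + 1) + 4^4 + 2 = 1282; 1282−1 = 1281
i=2: 1281 = 4^(4 + 1) + 4^4 + 1 (b=4); 4→5: 5^(5 + 1) + 5^5 + 1 = 18751; 18751−1 = 18750

5^(5 + 1) + 5^5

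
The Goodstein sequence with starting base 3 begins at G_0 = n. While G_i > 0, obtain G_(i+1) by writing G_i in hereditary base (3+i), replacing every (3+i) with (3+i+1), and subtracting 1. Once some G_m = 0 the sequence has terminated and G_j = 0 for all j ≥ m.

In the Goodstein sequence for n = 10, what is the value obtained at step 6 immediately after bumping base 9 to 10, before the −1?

40

base 3: 10 = 3^2 + 1; at 4: 4^2 + 1 = 17; next = 16
base 4: 16 = 4^2; at 5: 5^2 = 25; next = 24
base 5: 24 = 4·5 + 4; at 6: 4·6 + 4 = 28; next = 27
base 6: 27 = 4·6 + 3; at 7: 4·7 + 3 = 31; next = 30
base 7: 30 = 4·7 + 2; at 8: 4·8 + 2 = 34; next = 33
base 8: 33 = 4·8 + 1; at 9: 4·9 + 1 = 37; next = 36
base 9: 36 = 4·9; at 10: 4·10 = 40; next = 39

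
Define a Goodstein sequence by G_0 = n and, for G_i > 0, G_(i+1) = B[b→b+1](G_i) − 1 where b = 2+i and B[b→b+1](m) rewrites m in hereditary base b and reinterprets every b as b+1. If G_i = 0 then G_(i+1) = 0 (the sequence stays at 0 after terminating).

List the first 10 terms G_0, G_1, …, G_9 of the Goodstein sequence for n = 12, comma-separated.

12, 107, 1065, 15685, 280019, 5764910, 134217867, 3486784574, 100000000211, 3138428376974

base 2: 12 = 2^(2 + 1) + 2^2; at 3: 3^(3 + 1) + 3^3 = 108; next = 107
base 3: 107 = 3^(3 + 1) + 2·3^2 + 2·3 + 2; at 4: 4^(4 + 1) + 2·4^2 + 2·4 + 2 = 1066; next = 1065
base 4: 1065 = 4^(4 + 1) + 2·4^2 + 2·4 + 1; at 5: 5^(5 + 1) + 2·5^2 + 2·5 + 1 = 15686; next = 15685
base 5: 15685 = 5^(5 + 1) + 2·5^2 + 2·5; at 6: 6^(6 + 1) + 2·6^2 + 2·6 = 280020; next = 280019
base 6: 280019 = 6^(6 + 1) + 2·6^2 + 6 + 5; at 7: 7^(7 + 1) + 2·7^2 + 7 + 5 = 5764911; next = 5764910
base 7: 5764910 = 7^(7 + 1) + 2·7^2 + 7 + 4; at 8: 8^(8 + 1) + 2·8^2 + 8 + 4 = 134217868; next = 134217867
base 8: 134217867 = 8^(8 + 1) + 2·8^2 + 8 + 3; at 9: 9^(9 + 1) + 2·9^2 + 9 + 3 = 3486784575; next = 3486784574
base 9: 3486784574 = 9^(9 + 1) + 2·9^2 + 9 + 2; at 10: 10^(10 + 1) + 2·10^2 + 10 + 2 = 100000000212; next = 100000000211
base 10: 100000000211 = 10^(10 + 1) + 2·10^2 + 10 + 1; at 11: 11^(11 + 1) + 2·11^2 + 11 + 1 = 3138428376975; next = 3138428376974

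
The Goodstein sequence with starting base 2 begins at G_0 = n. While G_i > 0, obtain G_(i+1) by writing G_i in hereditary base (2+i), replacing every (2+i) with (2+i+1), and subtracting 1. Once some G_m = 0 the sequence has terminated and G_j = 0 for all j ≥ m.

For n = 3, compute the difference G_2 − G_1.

0

G_0 = 3. HB_2(3) = 2 + 1. Bump = 4. G_1 = 3.
G_1 = 3. HB_3(3) = 3. Bump = 4. G_2 = 3.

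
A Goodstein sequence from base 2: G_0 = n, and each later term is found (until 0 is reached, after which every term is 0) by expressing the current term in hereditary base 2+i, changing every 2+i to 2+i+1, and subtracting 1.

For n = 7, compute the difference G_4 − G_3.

43530

[0] 7 ≡ 2^2 + 2 + 1 (base 2). Lift 3: 31. −1: 30.
[1] 30 ≡ 3^3 + 3 (base 3). Lift 4: 260. −1: 259.
[2] 259 ≡ 4^4 + 3 (base 4). Lift 5: 3128. −1: 3127.
[3] 3127 ≡ 5^5 + 2 (base 5). Lift 6: 46658. −1: 46657.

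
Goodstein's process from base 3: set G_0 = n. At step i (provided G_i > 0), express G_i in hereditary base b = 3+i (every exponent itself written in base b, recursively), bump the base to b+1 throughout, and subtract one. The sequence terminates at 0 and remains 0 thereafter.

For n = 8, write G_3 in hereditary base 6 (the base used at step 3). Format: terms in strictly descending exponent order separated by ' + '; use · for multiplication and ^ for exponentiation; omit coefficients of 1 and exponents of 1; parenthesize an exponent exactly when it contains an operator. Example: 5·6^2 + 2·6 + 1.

[0] 8 ≡ 2·3 + 2 (base 3). Lift 4: 10. −1: 9.
[1] 9 ≡ 2·4 + 1 (base 4). Lift 5: 11. −1: 10.
[2] 10 ≡ 2·5 (base 5). Lift 6: 12. −1: 11.
[3] 11 ≡ 6 + 5 (base 6). Lift 7: 12. −1: 11.

6 + 5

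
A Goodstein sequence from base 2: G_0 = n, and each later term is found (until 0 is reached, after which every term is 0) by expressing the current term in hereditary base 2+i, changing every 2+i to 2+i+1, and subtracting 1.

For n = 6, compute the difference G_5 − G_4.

G_0=6  [base 2] 2^2 + 2  →[2↦3]→  3^3 + 3 = 30  −1 ⇒ G_1=29
G_1=29  [base 3] 3^3 + 2  →[3↦4]→  4^4 + 2 = 258  −1 ⇒ G_2=257
G_2=257  [base 4] 4^4 + 1  →[4↦5]→  5^5 + 1 = 3126  −1 ⇒ G_3=3125
G_3=3125  [base 5] 5^5  →[5↦6]→  6^6 = 46656  −1 ⇒ G_4=46655
G_4=46655  [base 6] 5·6^5 + 5·6^4 + 5·6^3 + 5·6^2 + 5·6 + 5  →[6↦7]→  5·7^5 + 5·7^4 + 5·7^3 + 5·7^2 + 5·7 + 5 = 98040  −1 ⇒ G_5=98039

51384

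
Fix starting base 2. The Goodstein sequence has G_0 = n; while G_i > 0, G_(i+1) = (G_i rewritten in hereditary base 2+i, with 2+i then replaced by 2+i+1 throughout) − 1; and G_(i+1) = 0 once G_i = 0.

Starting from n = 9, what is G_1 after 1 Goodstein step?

[0] 9 ≡ 2^(2 + 1) + 1 (base 2). Lift 3: 82. −1: 81.
[1] 81 ≡ 3^(3 + 1) (base 3). Lift 4: 1024. −1: 1023.

81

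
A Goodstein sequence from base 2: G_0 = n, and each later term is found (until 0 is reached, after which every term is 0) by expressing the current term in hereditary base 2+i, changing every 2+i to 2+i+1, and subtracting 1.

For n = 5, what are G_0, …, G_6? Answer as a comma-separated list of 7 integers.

i=0: 5 = 2^2 + 1 (b=2); 2→3: 3^3 + 1 = 28; 28−1 = 27
i=1: 27 = 3^3 (b=3); 3→4: 4^4 = 256; 256−1 = 255
i=2: 255 = 3·4^3 + 3·4^2 + 3·4 + 3 (b=4); 4→5: 3·5^3 + 3·5^2 + 3·5 + 3 = 468; 468−1 = 467
i=3: 467 = 3·5^3 + 3·5^2 + 3·5 + 2 (b=5); 5→6: 3·6^3 + 3·6^2 + 3·6 + 2 = 776; 776−1 = 775
i=4: 775 = 3·6^3 + 3·6^2 + 3·6 + 1 (b=6); 6→7: 3·7^3 + 3·7^2 + 3·7 + 1 = 1198; 1198−1 = 1197
i=5: 1197 = 3·7^3 + 3·7^2 + 3·7 (b=7); 7→8: 3·8^3 + 3·8^2 + 3·8 = 1752; 1752−1 = 1751

5, 27, 255, 467, 775, 1197, 1751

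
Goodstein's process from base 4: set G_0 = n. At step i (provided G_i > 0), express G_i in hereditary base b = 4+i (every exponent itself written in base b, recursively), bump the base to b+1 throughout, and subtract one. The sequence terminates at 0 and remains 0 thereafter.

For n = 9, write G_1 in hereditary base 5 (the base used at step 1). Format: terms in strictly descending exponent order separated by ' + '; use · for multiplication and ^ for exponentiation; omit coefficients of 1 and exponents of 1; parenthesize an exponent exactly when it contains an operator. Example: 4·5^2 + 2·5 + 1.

2·5

[0] 9 ≡ 2·4 + 1 (base 4). Lift 5: 11. −1: 10.
[1] 10 ≡ 2·5 (base 5). Lift 6: 12. −1: 11.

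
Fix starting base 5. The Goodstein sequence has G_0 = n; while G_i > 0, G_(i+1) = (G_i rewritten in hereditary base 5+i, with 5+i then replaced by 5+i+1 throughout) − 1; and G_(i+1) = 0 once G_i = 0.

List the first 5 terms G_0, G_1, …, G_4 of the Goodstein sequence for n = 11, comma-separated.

11, 12, 13, 13, 13

[0] 11 ≡ 2·5 + 1 (base 5). Lift 6: 13. −1: 12.
[1] 12 ≡ 2·6 (base 6). Lift 7: 14. −1: 13.
[2] 13 ≡ 7 + 6 (base 7). Lift 8: 14. −1: 13.
[3] 13 ≡ 8 + 5 (base 8). Lift 9: 14. −1: 13.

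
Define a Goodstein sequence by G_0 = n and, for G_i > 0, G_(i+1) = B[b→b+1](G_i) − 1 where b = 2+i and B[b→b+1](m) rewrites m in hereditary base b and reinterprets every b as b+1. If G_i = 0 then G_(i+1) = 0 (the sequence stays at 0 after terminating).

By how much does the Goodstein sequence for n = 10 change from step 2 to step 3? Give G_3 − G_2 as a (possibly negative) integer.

14600

[0] 10 ≡ 2^(2 + 1) + 2 (base 2). Lift 3: 84. −1: 83.
[1] 83 ≡ 3^(3 + 1) + 2 (base 3). Lift 4: 1026. −1: 1025.
[2] 1025 ≡ 4^(4 + 1) + 1 (base 4). Lift 5: 15626. −1: 15625.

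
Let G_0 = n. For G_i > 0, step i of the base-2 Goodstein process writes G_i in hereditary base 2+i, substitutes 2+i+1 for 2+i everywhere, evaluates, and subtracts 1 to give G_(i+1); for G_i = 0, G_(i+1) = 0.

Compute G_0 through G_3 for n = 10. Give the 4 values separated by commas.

10 —HB2→ 2^(2 + 1) + 2 —bump→ 3^(3 + 1) + 3 = 84 —(−1)→ 83
83 —HB3→ 3^(3 + 1) + 2 —bump→ 4^(4 + 1) + 2 = 1026 —(−1)→ 1025
1025 —HB4→ 4^(4 + 1) + 1 —bump→ 5^(5 + 1) + 1 = 15626 —(−1)→ 15625

10, 83, 1025, 15625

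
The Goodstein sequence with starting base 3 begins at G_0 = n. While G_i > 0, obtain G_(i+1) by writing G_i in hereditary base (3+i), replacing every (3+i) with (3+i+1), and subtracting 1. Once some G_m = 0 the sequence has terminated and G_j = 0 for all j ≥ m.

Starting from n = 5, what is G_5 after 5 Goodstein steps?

5 —HB3→ 3 + 2 —bump→ 4 + 2 = 6 —(−1)→ 5
5 —HB4→ 4 + 1 —bump→ 5 + 1 = 6 —(−1)→ 5
5 —HB5→ 5 —bump→ 6 = 6 —(−1)→ 5
5 —HB6→ 5 —bump→ 5 = 5 —(−1)→ 4
4 —HB7→ 4 —bump→ 4 = 4 —(−1)→ 3

3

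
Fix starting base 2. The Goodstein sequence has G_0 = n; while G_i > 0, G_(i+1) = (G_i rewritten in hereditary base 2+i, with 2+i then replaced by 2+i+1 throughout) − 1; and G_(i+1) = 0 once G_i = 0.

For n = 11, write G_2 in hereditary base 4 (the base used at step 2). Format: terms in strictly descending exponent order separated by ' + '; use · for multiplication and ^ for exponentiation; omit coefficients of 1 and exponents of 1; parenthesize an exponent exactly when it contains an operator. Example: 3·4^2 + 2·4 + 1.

4^(4 + 1) + 3

G_0 = 11. HB_2(11) = 2^(2 + 1) + 2 + 1. Bump = 85. G_1 = 84.
G_1 = 84. HB_3(84) = 3^(3 + 1) + 3. Bump = 1028. G_2 = 1027.
G_2 = 1027. HB_4(1027) = 4^(4 + 1) + 3. Bump = 15628. G_3 = 15627.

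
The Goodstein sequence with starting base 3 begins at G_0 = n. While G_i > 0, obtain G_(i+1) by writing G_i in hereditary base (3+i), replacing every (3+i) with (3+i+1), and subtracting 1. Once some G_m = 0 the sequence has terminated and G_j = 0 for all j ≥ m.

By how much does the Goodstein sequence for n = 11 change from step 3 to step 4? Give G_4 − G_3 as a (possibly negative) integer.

4

step 0: 11 = 3^2 + 2; sub 4 for 3: 4^2 + 2; = 18; G_1 = 18−1 = 17
step 1: 17 = 4^2 + 1; sub 5 for 4: 5^2 + 1; = 26; G_2 = 26−1 = 25
step 2: 25 = 5^2; sub 6 for 5: 6^2; = 36; G_3 = 36−1 = 35
step 3: 35 = 5·6 + 5; sub 7 for 6: 5·7 + 5; = 40; G_4 = 40−1 = 39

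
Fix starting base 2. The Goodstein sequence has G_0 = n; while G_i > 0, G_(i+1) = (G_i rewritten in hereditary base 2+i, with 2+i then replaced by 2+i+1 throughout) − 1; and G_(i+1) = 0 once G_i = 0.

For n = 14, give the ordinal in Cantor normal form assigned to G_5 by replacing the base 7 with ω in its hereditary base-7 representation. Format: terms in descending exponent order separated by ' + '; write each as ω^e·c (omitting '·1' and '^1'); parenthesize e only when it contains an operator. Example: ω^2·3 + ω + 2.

ω^(ω + 1) + ω^5·5 + ω^4·5 + ω^3·5 + ω^2·5 + ω·5 + 4

G_0=14  [base 2] 2^(2 + 1) + 2^2 + 2  →[2↦3]→  3^(3 + 1) + 3^3 + 3 = 111  −1 ⇒ G_1=110
G_1=110  [base 3] 3^(3 + 1) + 3^3 + 2  →[3↦4]→  4^(4 + 1) + 4^4 + 2 = 1282  −1 ⇒ G_2=1281
G_2=1281  [base 4] 4^(4 + 1) + 4^4 + 1  →[4↦5]→  5^(5 + 1) + 5^5 + 1 = 18751  −1 ⇒ G_3=18750
G_3=18750  [base 5] 5^(5 + 1) + 5^5  →[5↦6]→  6^(6 + 1) + 6^6 = 326592  −1 ⇒ G_4=326591
G_4=326591  [base 6] 6^(6 + 1) + 5·6^5 + 5·6^4 + 5·6^3 + 5·6^2 + 5·6 + 5  →[6↦7]→  7^(7 + 1) + 5·7^5 + 5·7^4 + 5·7^3 + 5·7^2 + 5·7 + 5 = 5862841  −1 ⇒ G_5=5862840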